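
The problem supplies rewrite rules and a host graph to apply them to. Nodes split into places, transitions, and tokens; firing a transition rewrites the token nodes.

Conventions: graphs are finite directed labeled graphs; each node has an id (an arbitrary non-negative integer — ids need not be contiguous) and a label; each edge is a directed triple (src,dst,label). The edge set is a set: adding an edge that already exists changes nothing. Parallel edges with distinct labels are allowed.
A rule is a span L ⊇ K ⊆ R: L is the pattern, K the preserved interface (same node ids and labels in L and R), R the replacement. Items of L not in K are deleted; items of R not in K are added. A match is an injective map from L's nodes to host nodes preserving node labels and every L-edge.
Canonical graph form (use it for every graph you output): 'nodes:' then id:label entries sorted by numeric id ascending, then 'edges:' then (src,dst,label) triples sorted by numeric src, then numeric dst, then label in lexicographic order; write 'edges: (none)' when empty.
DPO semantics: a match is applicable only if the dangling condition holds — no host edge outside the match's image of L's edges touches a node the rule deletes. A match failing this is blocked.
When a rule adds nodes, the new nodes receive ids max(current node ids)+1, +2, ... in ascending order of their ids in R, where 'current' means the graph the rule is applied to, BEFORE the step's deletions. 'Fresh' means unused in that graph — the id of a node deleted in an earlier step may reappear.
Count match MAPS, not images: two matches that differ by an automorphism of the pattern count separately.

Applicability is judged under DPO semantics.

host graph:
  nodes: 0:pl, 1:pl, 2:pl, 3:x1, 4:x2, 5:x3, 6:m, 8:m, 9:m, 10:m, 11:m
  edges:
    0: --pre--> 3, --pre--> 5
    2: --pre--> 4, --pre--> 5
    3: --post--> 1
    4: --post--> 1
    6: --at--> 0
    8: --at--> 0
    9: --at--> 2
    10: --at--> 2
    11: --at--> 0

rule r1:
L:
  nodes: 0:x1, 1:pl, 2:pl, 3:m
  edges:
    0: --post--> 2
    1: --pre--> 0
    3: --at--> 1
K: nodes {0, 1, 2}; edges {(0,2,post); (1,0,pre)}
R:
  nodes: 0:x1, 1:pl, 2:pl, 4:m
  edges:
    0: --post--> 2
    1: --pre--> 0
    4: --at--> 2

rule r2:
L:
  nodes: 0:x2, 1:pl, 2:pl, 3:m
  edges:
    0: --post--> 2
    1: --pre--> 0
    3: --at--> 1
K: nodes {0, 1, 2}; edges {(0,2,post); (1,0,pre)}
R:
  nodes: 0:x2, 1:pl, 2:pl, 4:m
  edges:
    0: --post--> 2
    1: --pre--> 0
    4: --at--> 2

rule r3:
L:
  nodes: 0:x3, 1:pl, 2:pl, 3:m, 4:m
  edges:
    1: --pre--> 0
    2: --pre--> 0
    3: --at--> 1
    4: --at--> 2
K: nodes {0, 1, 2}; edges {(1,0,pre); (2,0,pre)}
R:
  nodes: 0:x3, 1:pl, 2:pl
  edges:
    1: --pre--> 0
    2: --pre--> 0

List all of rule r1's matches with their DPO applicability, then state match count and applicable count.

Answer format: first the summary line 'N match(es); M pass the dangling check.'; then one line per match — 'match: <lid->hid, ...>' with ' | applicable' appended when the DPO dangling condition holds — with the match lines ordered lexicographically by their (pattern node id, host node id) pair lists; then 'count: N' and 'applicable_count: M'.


3 match(es); 3 pass the dangling check.
match: 0->3, 1->0, 2->1, 3->6 | applicable
match: 0->3, 1->0, 2->1, 3->8 | applicable
match: 0->3, 1->0, 2->1, 3->11 | applicable
count: 3
applicable_count: 3


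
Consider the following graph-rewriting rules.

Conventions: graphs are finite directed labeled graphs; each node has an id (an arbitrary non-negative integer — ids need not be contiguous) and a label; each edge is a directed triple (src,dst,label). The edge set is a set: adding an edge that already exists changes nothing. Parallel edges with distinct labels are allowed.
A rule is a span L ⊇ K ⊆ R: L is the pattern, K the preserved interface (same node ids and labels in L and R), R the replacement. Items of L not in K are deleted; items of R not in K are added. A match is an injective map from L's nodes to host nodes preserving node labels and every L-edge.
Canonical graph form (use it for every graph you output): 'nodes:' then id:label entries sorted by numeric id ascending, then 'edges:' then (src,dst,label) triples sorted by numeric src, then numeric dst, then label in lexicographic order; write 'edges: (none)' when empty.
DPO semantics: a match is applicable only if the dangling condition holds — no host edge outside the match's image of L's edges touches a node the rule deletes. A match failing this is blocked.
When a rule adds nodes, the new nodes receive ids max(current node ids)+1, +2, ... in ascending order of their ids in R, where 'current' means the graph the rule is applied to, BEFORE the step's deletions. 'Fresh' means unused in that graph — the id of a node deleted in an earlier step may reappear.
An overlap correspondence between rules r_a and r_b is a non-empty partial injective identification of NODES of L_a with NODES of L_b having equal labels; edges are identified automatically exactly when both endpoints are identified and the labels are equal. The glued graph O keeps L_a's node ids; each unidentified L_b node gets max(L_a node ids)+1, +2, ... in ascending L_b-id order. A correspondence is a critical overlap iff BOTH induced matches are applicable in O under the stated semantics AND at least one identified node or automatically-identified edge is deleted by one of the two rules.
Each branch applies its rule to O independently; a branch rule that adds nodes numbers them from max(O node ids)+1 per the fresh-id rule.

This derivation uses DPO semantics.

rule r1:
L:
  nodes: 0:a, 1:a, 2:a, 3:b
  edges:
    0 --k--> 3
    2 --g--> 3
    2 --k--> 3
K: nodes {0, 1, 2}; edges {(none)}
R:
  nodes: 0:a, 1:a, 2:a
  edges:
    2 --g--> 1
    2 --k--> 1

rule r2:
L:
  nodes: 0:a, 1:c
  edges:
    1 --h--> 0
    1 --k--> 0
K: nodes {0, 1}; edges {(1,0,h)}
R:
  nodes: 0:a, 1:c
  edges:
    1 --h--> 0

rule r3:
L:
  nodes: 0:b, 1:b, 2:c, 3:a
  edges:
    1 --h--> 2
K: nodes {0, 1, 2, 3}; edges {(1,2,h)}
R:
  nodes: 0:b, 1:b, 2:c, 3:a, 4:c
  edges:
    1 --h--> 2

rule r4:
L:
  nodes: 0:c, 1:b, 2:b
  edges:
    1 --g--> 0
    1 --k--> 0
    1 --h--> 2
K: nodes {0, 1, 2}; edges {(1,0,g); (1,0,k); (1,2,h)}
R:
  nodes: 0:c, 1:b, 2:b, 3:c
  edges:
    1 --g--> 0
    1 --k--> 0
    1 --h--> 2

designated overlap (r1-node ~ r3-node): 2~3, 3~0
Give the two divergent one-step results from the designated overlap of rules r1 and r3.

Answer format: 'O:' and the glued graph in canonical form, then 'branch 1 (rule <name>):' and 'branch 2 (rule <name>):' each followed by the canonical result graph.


O:
nodes: 0:a, 1:a, 2:a, 3:b, 4:b, 5:c
edges: (0,3,k); (2,3,g); (2,3,k); (4,5,h)
branch 1 (rule r1):
nodes: 0:a, 1:a, 2:a, 4:b, 5:c
edges: (2,1,g); (2,1,k); (4,5,h)
branch 2 (rule r3):
nodes: 0:a, 1:a, 2:a, 3:b, 4:b, 5:c, 6:c
edges: (0,3,k); (2,3,g); (2,3,k); (4,5,h)


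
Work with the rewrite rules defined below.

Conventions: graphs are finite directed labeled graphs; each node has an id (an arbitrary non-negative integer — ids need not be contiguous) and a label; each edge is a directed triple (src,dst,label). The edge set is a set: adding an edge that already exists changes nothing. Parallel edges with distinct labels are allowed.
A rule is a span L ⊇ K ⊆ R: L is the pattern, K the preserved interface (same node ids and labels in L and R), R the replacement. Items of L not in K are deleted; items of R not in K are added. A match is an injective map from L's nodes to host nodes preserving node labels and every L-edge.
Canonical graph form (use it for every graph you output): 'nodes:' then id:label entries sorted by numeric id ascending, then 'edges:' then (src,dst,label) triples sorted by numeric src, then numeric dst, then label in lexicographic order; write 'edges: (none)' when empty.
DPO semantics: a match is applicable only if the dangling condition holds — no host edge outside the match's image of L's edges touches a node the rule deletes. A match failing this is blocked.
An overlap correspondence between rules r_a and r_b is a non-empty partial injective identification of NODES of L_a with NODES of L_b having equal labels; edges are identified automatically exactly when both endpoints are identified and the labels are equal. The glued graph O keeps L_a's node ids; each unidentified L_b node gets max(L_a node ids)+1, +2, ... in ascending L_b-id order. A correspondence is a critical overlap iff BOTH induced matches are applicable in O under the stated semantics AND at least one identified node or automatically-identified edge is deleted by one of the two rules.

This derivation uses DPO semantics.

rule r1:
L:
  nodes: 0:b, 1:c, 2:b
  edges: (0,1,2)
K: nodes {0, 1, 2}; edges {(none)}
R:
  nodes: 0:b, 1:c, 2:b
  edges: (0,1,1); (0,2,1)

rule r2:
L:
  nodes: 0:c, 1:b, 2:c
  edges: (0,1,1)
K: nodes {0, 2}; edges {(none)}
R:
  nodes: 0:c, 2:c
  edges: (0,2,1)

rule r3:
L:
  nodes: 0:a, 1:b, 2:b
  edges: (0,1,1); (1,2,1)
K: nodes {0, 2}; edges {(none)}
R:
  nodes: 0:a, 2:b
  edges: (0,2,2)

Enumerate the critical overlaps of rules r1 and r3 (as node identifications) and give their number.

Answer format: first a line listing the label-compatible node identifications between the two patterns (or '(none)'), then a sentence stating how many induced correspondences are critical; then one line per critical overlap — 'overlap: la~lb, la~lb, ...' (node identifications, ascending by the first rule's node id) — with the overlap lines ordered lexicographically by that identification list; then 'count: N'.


label-compatible node identifications between L(r1) and L(r3): 0~1, 0~2, 2~1, 2~2
2 of the induced correspondences are critical overlaps of r1 and r3.
overlap: 0~2, 2~1
overlap: 2~1
count: 2


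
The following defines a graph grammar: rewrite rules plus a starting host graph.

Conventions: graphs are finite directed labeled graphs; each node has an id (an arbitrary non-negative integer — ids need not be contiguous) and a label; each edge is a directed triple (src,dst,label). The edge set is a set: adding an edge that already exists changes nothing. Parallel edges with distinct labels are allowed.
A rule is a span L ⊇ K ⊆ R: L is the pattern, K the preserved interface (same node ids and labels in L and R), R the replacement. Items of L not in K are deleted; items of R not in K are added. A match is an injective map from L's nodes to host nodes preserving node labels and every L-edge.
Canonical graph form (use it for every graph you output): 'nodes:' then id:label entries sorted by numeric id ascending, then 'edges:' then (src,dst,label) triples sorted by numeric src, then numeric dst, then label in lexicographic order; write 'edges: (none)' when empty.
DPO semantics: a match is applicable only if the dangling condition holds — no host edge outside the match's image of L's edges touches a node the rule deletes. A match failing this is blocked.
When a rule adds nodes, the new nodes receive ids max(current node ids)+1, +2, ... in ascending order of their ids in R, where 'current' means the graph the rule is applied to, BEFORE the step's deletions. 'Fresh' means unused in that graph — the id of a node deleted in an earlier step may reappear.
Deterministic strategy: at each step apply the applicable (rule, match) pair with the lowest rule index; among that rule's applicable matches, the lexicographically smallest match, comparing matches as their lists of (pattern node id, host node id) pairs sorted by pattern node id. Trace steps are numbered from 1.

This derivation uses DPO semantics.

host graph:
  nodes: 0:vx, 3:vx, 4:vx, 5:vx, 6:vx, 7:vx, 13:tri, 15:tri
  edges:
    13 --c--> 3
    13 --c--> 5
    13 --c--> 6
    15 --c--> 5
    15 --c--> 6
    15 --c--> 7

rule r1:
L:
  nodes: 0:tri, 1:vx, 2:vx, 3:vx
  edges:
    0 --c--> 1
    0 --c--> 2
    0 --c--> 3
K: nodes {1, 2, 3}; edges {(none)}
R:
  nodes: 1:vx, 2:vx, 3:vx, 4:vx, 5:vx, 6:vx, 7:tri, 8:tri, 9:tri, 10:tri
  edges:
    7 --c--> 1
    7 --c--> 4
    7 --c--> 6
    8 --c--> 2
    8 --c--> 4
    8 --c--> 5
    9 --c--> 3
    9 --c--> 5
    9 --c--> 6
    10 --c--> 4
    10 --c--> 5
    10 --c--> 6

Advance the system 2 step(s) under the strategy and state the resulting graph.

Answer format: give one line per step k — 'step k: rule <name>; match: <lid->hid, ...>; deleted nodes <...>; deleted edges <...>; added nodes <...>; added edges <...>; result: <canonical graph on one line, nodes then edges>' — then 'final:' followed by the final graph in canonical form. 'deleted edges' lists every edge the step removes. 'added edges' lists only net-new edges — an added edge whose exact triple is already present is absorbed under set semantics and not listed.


step 1: rule r1; match: 0->13, 1->3, 2->5, 3->6; deleted nodes 13; deleted edges (13,3,c); (13,5,c); (13,6,c); added nodes 16, 17, 18, 19, 20, 21, 22; added edges (19,3,c); (19,16,c); (19,18,c); (20,5,c); (20,16,c); (20,17,c); (21,6,c); (21,17,c); (21,18,c); (22,16,c); (22,17,c); (22,18,c); result: nodes: 0:vx, 3:vx, 4:vx, 5:vx, 6:vx, 7:vx, 15:tri, 16:vx, 17:vx, 18:vx, 19:tri, 20:tri, 21:tri, 22:tri edges: (15,5,c); (15,6,c); (15,7,c); (19,3,c); (19,16,c); (19,18,c); (20,5,c); (20,16,c); (20,17,c); (21,6,c); (21,17,c); (21,18,c); (22,16,c); (22,17,c); (22,18,c)
step 2: rule r1; match: 0->15, 1->5, 2->6, 3->7; deleted nodes 15; deleted edges (15,5,c); (15,6,c); (15,7,c); added nodes 23, 24, 25, 26, 27, 28, 29; added edges (26,5,c); (26,23,c); (26,25,c); (27,6,c); (27,23,c); (27,24,c); (28,7,c); (28,24,c); (28,25,c); (29,23,c); (29,24,c); (29,25,c); result: nodes: 0:vx, 3:vx, 4:vx, 5:vx, 6:vx, 7:vx, 16:vx, 17:vx, 18:vx, 19:tri, 20:tri, 21:tri, 22:tri, 23:vx, 24:vx, 25:vx, 26:tri, 27:tri, 28:tri, 29:tri edges: (19,3,c); (19,16,c); (19,18,c); (20,5,c); (20,16,c); (20,17,c); (21,6,c); (21,17,c); (21,18,c); (22,16,c); (22,17,c); (22,18,c); (26,5,c); (26,23,c); (26,25,c); (27,6,c); (27,23,c); (27,24,c); (28,7,c); (28,24,c); (28,25,c); (29,23,c); (29,24,c); (29,25,c)
final:
nodes: 0:vx, 3:vx, 4:vx, 5:vx, 6:vx, 7:vx, 16:vx, 17:vx, 18:vx, 19:tri, 20:tri, 21:tri, 22:tri, 23:vx, 24:vx, 25:vx, 26:tri, 27:tri, 28:tri, 29:tri
edges: (19,3,c); (19,16,c); (19,18,c); (20,5,c); (20,16,c); (20,17,c); (21,6,c); (21,17,c); (21,18,c); (22,16,c); (22,17,c); (22,18,c); (26,5,c); (26,23,c); (26,25,c); (27,6,c); (27,23,c); (27,24,c); (28,7,c); (28,24,c); (28,25,c); (29,23,c); (29,24,c); (29,25,c)


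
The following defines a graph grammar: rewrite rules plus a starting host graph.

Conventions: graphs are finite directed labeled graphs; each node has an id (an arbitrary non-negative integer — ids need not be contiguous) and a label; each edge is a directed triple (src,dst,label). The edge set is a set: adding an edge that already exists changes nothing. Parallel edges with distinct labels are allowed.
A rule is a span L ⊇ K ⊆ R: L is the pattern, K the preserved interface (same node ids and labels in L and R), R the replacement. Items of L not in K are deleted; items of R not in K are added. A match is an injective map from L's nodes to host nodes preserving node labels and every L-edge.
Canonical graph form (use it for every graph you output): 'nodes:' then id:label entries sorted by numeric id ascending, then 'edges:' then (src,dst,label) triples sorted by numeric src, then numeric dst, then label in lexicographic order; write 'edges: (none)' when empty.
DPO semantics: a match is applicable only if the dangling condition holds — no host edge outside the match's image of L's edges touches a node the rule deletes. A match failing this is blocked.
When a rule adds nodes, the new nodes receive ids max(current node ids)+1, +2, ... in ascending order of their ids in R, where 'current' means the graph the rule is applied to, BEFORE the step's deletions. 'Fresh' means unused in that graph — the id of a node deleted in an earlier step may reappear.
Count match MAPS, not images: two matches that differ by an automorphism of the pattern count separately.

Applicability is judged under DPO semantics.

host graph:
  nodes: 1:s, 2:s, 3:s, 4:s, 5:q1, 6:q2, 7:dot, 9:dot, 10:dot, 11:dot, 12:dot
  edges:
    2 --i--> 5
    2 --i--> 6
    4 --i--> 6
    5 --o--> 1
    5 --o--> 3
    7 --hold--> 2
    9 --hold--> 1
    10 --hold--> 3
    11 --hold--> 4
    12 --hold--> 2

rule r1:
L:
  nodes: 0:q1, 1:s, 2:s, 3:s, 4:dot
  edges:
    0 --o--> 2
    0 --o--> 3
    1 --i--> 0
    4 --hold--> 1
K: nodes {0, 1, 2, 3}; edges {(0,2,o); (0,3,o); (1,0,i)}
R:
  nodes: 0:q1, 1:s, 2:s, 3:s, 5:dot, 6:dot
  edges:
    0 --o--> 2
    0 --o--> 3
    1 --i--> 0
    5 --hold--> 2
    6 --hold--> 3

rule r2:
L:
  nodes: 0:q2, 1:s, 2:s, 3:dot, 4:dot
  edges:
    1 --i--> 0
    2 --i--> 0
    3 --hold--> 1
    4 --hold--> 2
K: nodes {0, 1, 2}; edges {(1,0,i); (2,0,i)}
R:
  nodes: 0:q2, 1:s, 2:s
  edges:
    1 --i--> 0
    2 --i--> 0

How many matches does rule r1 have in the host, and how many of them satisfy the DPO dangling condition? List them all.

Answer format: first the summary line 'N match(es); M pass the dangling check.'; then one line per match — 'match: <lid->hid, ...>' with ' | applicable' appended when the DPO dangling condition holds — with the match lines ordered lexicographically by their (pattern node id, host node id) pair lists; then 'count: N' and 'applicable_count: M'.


4 match(es); 4 pass the dangling check.
match: 0->5, 1->2, 2->1, 3->3, 4->7 | applicable
match: 0->5, 1->2, 2->1, 3->3, 4->12 | applicable
match: 0->5, 1->2, 2->3, 3->1, 4->7 | applicable
match: 0->5, 1->2, 2->3, 3->1, 4->12 | applicable
count: 4
applicable_count: 4


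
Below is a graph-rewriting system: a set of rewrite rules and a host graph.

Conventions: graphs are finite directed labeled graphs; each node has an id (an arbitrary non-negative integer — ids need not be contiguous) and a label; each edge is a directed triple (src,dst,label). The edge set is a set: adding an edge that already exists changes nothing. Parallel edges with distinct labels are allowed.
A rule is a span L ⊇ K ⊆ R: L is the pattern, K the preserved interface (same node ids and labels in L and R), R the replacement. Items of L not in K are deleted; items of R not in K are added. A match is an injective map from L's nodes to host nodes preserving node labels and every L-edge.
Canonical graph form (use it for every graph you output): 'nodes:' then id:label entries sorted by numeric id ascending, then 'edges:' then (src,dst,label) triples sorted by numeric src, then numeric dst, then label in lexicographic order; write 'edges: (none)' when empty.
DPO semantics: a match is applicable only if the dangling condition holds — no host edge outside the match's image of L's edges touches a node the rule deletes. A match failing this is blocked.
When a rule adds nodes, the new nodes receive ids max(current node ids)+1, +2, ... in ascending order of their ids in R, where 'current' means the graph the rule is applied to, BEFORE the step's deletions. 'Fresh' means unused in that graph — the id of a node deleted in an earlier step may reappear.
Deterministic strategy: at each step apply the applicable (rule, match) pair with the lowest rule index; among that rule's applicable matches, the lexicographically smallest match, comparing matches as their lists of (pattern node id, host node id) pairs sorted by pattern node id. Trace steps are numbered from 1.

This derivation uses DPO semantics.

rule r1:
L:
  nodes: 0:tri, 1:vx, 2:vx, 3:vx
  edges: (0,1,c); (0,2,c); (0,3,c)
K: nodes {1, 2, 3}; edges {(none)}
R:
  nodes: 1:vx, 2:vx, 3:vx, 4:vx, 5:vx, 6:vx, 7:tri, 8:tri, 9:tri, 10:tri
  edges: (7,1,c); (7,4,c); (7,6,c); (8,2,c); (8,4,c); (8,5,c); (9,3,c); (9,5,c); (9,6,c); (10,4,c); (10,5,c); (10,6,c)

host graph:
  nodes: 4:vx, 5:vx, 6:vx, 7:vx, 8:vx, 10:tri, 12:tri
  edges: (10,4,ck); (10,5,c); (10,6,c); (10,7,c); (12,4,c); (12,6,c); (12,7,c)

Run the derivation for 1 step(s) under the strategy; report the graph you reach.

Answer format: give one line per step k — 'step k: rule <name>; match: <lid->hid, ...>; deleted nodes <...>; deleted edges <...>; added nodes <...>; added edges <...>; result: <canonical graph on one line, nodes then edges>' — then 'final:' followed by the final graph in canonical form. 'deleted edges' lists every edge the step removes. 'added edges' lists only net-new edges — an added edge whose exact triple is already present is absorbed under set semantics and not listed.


step 1: rule r1; match: 0->12, 1->4, 2->6, 3->7; deleted nodes 12; deleted edges (12,4,c); (12,6,c); (12,7,c); added nodes 13, 14, 15, 16, 17, 18, 19; added edges (16,4,c); (16,13,c); (16,15,c); (17,6,c); (17,13,c); (17,14,c); (18,7,c); (18,14,c); (18,15,c); (19,13,c); (19,14,c); (19,15,c); result: nodes: 4:vx, 5:vx, 6:vx, 7:vx, 8:vx, 10:tri, 13:vx, 14:vx, 15:vx, 16:tri, 17:tri, 18:tri, 19:tri edges: (10,4,ck); (10,5,c); (10,6,c); (10,7,c); (16,4,c); (16,13,c); (16,15,c); (17,6,c); (17,13,c); (17,14,c); (18,7,c); (18,14,c); (18,15,c); (19,13,c); (19,14,c); (19,15,c)
final:
nodes: 4:vx, 5:vx, 6:vx, 7:vx, 8:vx, 10:tri, 13:vx, 14:vx, 15:vx, 16:tri, 17:tri, 18:tri, 19:tri
edges: (10,4,ck); (10,5,c); (10,6,c); (10,7,c); (16,4,c); (16,13,c); (16,15,c); (17,6,c); (17,13,c); (17,14,c); (18,7,c); (18,14,c); (18,15,c); (19,13,c); (19,14,c); (19,15,c)


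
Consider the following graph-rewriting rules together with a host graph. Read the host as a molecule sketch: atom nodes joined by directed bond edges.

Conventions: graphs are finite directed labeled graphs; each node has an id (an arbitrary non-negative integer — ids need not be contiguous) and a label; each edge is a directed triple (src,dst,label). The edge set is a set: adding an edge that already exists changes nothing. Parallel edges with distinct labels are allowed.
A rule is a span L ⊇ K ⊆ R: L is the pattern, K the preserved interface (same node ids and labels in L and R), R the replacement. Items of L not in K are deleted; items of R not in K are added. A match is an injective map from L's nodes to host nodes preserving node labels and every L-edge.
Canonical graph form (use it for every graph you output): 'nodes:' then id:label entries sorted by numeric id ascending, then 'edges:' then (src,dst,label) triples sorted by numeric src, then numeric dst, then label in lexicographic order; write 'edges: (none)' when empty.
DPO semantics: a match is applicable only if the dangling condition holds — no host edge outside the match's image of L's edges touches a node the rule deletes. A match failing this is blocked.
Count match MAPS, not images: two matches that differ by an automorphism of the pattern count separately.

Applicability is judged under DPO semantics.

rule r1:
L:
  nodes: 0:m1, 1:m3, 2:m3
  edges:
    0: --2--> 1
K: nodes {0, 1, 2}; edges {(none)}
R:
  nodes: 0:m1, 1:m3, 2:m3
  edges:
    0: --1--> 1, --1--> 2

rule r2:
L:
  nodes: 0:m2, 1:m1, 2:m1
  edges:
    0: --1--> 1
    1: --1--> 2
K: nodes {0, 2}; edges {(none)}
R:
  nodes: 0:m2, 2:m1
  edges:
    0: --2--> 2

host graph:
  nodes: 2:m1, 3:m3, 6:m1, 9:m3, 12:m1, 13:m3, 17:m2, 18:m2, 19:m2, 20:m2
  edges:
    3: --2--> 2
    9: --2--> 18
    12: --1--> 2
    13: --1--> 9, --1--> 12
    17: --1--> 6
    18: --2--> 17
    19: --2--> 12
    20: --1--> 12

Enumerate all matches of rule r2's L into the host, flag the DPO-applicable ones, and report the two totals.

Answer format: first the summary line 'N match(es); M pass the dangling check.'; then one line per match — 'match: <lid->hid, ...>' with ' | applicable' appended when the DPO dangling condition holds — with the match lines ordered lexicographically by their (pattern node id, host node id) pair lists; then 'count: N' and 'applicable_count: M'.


1 match(es); 0 pass the dangling check.
match: 0->20, 1->12, 2->2
count: 1
applicable_count: 0


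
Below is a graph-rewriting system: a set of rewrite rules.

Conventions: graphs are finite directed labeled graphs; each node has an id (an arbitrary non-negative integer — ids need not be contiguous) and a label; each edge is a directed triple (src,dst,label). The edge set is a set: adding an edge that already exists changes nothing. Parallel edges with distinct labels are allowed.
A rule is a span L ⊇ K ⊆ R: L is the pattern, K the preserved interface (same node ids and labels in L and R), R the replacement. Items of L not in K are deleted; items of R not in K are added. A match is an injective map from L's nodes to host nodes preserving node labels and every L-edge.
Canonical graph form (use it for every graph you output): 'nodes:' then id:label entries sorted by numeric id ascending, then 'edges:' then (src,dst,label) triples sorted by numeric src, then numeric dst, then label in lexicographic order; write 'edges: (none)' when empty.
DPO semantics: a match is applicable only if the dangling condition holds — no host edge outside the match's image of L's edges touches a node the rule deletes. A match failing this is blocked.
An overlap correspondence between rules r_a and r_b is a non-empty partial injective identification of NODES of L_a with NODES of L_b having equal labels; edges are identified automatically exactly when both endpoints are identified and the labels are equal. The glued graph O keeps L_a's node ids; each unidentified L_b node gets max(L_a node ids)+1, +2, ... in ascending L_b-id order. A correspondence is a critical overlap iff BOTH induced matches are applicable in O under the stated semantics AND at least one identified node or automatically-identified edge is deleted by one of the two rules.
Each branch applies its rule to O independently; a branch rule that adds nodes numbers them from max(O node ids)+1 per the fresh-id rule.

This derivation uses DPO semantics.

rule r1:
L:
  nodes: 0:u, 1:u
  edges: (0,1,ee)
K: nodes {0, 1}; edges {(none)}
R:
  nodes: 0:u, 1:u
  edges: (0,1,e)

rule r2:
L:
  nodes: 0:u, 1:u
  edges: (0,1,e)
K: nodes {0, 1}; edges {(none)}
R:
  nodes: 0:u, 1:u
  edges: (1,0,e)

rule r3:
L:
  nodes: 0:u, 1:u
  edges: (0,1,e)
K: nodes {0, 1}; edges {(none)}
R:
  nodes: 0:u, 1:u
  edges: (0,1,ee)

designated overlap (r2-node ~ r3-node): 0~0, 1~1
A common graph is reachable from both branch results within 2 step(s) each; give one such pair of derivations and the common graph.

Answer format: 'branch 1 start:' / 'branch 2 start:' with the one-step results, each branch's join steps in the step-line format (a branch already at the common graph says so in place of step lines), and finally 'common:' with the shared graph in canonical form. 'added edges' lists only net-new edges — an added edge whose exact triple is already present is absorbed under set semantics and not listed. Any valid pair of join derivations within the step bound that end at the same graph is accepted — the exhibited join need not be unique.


branch 1 start:
nodes: 0:u, 1:u
edges: (1,0,e)
branch 2 start:
nodes: 0:u, 1:u
edges: (0,1,ee)
branch 1 step 1: rule r2; match: 0->1, 1->0; deleted nodes (none); deleted edges (1,0,e); added nodes (none); added edges (0,1,e); result: nodes: 0:u, 1:u edges: (0,1,e)
branch 2 step 1: rule r1; match: 0->0, 1->1; deleted nodes (none); deleted edges (0,1,ee); added nodes (none); added edges (0,1,e); result: nodes: 0:u, 1:u edges: (0,1,e)
common:
nodes: 0:u, 1:u
edges: (0,1,e)


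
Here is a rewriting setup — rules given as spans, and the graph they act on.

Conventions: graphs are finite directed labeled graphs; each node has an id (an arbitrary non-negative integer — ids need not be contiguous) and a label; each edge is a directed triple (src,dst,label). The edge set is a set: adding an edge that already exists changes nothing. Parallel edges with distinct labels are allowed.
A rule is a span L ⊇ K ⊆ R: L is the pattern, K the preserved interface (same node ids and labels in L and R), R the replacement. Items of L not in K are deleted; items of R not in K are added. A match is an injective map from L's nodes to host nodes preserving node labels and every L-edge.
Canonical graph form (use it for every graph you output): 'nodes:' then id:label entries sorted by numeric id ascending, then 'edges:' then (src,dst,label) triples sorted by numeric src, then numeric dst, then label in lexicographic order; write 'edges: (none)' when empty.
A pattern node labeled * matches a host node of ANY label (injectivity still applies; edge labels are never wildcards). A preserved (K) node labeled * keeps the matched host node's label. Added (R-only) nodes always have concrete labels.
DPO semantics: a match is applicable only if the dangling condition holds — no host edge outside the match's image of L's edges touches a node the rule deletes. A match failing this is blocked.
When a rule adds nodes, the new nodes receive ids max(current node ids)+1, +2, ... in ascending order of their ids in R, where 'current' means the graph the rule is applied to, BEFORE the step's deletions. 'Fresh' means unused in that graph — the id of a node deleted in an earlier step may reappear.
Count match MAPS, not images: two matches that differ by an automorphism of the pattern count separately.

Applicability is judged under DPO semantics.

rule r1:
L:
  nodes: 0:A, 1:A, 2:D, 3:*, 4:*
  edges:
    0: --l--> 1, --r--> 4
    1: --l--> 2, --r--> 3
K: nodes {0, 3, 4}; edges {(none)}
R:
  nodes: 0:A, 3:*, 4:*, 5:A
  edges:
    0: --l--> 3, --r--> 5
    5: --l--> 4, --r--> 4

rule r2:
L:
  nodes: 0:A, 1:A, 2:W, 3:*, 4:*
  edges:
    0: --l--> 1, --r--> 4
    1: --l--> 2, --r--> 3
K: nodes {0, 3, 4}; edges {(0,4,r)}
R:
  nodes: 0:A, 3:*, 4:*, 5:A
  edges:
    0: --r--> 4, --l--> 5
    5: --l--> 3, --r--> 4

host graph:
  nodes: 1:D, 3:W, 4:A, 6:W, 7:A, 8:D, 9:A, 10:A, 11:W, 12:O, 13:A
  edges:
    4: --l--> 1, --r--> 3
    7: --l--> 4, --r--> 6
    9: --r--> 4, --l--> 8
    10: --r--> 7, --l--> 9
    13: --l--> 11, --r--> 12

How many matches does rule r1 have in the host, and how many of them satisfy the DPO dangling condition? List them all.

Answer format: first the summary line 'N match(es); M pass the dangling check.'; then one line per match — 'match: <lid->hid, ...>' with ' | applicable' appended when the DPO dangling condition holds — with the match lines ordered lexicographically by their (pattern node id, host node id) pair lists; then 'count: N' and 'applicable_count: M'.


2 match(es); 1 pass the dangling check.
match: 0->7, 1->4, 2->1, 3->3, 4->6
match: 0->10, 1->9, 2->8, 3->4, 4->7 | applicable
count: 2
applicable_count: 1


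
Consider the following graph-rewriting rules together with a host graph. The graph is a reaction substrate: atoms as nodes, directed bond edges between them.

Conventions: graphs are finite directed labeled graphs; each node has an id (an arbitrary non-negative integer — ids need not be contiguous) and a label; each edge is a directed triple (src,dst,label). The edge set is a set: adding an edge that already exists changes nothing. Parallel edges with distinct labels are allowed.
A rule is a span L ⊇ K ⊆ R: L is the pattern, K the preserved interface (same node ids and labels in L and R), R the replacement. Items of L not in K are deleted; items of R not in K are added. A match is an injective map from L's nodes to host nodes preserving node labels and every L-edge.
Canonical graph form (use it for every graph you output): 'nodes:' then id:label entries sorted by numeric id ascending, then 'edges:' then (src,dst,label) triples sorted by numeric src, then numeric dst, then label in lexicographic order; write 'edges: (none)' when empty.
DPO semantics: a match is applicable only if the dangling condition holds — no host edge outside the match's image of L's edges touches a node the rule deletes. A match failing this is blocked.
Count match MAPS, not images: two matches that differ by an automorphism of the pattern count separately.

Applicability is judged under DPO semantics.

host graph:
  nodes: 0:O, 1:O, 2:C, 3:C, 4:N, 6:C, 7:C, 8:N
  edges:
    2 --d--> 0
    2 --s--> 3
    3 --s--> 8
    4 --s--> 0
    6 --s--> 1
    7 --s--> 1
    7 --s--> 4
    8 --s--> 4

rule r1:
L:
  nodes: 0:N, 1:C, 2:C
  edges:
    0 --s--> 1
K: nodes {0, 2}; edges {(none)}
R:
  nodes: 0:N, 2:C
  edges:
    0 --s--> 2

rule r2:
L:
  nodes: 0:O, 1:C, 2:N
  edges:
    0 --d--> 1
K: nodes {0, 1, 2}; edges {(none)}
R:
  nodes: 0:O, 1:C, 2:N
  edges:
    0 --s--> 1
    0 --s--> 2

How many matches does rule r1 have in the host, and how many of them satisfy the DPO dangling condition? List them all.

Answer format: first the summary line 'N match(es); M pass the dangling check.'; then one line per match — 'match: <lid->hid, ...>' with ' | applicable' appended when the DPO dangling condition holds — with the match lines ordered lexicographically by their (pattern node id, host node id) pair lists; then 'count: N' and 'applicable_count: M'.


0 match(es); 0 pass the dangling check.
count: 0
applicable_count: 0


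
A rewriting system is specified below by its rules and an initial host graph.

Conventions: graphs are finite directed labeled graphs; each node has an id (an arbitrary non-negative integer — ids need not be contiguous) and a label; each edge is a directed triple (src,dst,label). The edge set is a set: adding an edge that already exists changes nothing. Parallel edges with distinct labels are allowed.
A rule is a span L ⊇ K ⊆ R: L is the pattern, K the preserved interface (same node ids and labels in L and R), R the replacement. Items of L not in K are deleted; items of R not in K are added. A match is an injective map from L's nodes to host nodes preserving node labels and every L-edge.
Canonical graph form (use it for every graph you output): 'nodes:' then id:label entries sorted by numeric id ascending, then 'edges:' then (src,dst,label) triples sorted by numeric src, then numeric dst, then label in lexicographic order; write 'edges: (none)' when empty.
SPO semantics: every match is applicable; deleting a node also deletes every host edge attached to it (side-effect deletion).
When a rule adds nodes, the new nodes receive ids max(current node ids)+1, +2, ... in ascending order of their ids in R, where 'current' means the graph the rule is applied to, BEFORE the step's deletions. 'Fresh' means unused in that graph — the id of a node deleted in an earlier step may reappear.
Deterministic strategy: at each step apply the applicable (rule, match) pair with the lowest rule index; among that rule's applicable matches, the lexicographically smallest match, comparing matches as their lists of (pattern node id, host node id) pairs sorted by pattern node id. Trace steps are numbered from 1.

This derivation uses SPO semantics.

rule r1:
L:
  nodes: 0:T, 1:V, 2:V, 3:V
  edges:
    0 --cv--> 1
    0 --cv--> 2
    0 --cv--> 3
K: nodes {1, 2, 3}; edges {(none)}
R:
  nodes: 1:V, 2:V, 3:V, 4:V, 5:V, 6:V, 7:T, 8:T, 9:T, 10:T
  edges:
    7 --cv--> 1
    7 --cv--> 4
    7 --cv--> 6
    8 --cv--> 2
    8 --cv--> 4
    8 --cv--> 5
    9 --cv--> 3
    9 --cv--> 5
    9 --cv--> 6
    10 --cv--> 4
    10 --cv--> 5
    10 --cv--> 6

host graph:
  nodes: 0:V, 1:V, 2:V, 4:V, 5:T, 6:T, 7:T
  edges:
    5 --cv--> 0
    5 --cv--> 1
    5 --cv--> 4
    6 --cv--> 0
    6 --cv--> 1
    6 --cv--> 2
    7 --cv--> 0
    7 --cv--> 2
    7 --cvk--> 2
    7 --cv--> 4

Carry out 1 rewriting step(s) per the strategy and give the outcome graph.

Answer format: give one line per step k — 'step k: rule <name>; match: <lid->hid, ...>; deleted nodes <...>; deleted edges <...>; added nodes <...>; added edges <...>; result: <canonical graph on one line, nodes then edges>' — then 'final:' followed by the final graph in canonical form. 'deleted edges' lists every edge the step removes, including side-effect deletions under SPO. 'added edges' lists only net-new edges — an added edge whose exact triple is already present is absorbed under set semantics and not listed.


step 1: rule r1; match: 0->5, 1->0, 2->1, 3->4; deleted nodes 5; deleted edges (5,0,cv); (5,1,cv); (5,4,cv); added nodes 8, 9, 10, 11, 12, 13, 14; added edges (11,0,cv); (11,8,cv); (11,10,cv); (12,1,cv); (12,8,cv); (12,9,cv); (13,4,cv); (13,9,cv); (13,10,cv); (14,8,cv); (14,9,cv); (14,10,cv); result: nodes: 0:V, 1:V, 2:V, 4:V, 6:T, 7:T, 8:V, 9:V, 10:V, 11:T, 12:T, 13:T, 14:T edges: (6,0,cv); (6,1,cv); (6,2,cv); (7,0,cv); (7,2,cv); (7,2,cvk); (7,4,cv); (11,0,cv); (11,8,cv); (11,10,cv); (12,1,cv); (12,8,cv); (12,9,cv); (13,4,cv); (13,9,cv); (13,10,cv); (14,8,cv); (14,9,cv); (14,10,cv)
final:
nodes: 0:V, 1:V, 2:V, 4:V, 6:T, 7:T, 8:V, 9:V, 10:V, 11:T, 12:T, 13:T, 14:T
edges: (6,0,cv); (6,1,cv); (6,2,cv); (7,0,cv); (7,2,cv); (7,2,cvk); (7,4,cv); (11,0,cv); (11,8,cv); (11,10,cv); (12,1,cv); (12,8,cv); (12,9,cv); (13,4,cv); (13,9,cv); (13,10,cv); (14,8,cv); (14,9,cv); (14,10,cv)


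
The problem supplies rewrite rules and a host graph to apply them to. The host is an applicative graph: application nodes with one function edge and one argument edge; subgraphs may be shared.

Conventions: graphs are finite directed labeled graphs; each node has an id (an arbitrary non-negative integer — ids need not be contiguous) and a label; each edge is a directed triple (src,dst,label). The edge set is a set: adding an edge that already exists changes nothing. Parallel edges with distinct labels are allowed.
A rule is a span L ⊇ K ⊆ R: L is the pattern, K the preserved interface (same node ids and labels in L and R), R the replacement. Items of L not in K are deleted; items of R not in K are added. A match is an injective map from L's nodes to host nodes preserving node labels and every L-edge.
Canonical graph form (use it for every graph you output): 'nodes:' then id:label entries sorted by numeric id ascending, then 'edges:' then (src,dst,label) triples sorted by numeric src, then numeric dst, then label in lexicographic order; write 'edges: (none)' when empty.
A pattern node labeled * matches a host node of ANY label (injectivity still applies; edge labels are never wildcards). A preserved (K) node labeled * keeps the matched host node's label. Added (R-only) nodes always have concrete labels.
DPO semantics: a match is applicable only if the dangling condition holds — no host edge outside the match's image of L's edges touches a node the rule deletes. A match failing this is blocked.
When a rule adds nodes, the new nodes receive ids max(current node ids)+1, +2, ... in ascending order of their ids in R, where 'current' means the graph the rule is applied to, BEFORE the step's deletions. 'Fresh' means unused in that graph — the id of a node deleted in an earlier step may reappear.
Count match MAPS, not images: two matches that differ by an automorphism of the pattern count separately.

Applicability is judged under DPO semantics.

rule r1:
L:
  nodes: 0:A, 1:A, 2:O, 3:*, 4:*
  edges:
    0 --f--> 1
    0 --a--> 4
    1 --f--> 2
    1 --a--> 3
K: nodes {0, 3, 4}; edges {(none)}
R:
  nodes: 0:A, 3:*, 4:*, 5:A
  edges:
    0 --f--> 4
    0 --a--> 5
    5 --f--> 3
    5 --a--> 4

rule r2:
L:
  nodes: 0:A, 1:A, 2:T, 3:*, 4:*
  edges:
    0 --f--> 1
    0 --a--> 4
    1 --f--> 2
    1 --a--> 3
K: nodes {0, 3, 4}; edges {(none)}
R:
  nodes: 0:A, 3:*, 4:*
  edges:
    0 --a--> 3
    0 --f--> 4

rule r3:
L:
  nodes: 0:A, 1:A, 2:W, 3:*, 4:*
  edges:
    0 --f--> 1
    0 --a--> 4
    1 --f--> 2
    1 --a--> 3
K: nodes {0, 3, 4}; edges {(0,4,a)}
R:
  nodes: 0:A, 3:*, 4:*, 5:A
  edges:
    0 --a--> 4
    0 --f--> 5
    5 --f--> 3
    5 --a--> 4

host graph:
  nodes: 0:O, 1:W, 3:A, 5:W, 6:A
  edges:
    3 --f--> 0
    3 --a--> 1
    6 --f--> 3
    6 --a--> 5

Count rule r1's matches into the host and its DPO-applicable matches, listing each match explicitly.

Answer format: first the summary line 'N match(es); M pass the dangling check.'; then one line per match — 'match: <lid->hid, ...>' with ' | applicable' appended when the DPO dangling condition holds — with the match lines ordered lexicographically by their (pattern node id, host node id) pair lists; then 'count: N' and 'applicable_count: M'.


1 match(es); 1 pass the dangling check.
match: 0->6, 1->3, 2->0, 3->1, 4->5 | applicable
count: 1
applicable_count: 1


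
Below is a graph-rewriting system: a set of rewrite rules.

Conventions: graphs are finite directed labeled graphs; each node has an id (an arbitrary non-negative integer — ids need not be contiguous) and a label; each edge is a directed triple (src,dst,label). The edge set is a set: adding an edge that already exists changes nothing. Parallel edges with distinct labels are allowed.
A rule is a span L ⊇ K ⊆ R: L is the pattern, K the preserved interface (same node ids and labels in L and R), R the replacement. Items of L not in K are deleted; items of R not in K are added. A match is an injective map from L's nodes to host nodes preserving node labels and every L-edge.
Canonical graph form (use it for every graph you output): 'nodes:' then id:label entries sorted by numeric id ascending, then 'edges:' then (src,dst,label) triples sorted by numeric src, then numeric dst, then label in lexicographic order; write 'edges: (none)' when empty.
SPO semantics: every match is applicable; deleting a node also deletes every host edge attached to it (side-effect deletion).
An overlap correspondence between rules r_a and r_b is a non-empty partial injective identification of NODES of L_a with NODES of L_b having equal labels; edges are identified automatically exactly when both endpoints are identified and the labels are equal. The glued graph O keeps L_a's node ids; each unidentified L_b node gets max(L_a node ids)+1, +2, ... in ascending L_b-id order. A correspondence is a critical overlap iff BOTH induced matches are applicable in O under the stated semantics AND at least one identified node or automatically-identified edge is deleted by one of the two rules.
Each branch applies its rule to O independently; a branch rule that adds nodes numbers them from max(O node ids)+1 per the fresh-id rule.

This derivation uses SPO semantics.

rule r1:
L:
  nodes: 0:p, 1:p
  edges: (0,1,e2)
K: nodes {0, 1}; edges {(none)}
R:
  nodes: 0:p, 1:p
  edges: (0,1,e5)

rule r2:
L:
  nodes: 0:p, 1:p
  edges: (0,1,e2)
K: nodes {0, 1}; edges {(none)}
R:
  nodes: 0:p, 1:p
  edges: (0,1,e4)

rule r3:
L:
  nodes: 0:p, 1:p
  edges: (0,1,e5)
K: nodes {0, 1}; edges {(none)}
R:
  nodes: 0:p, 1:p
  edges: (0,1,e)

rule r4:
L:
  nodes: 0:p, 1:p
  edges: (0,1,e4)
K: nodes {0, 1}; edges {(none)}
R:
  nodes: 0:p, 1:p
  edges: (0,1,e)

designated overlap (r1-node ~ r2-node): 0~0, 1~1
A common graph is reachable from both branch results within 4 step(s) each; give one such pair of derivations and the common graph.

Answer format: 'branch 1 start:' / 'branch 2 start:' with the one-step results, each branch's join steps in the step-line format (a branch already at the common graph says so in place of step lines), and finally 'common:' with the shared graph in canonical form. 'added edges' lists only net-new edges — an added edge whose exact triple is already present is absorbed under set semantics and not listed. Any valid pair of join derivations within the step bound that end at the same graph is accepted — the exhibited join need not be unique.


branch 1 start:
nodes: 0:p, 1:p
edges: (0,1,e5)
branch 2 start:
nodes: 0:p, 1:p
edges: (0,1,e4)
branch 1 step 1: rule r3; match: 0->0, 1->1; deleted nodes (none); deleted edges (0,1,e5); added nodes (none); added edges (0,1,e); result: nodes: 0:p, 1:p edges: (0,1,e)
branch 2 step 1: rule r4; match: 0->0, 1->1; deleted nodes (none); deleted edges (0,1,e4); added nodes (none); added edges (0,1,e); result: nodes: 0:p, 1:p edges: (0,1,e)
common:
nodes: 0:p, 1:p
edges: (0,1,e)
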